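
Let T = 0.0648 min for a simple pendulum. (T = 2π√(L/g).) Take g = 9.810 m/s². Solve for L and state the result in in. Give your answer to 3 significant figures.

148 in

Solving T = 2π√(L/g) for L: L = g·(T/2π)².
T = 0.0648 min = 3.888 s; g = 9.810 m/s².
L = 3.756 m
3.756 m × (1 in / 0.02540 m) = 147.9 in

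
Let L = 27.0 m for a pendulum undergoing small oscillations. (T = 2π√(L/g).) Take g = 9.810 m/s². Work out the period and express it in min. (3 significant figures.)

T is given directly by: T = 2π√(L/g).
L = 27.0 m; g = 9.810 m/s².
T = 10.42 s
10.42 s × (1 min / 60.00 s) = 0.1737 min

0.174 min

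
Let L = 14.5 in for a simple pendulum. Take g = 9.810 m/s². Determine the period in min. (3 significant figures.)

T is given directly by: T = 2π√(L/g).
L = 14.5 in = 0.3683 m; g = 9.810 m/s².
T = 1.217 s
1.217 s × (1 min / 60.00 s) = 0.02029 min

0.0203 min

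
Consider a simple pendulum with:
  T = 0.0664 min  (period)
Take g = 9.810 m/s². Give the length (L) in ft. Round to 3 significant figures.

Solving T = 2π√(L/g) for L: L = g·(T/2π)².
T = 0.0664 min = 3.984 s; g = 9.810 m/s².
L = 3.944 m
3.944 m × (1 ft / 0.3048 m) = 12.94 ft

12.9 ft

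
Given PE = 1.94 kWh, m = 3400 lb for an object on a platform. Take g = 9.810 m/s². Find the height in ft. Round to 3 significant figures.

Rearranging: h = PE/(m·g).
PE = 1.94 kWh = 6.984×10^6 J; m = 3400 lb = 1542 kg; g = 9.810 m/s².
h = 461.6 m
461.6 m × (1 ft / 0.3048 m) = 1515 ft

1510 ft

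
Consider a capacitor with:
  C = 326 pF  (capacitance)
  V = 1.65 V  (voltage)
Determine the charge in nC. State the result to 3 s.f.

0.538 nC

Rearranging C = Q/V for Q: Q = CV.
C = 326 pF = 3.260×10^-10 F; V = 1.65 V.
Q = 5.379×10^-10 C  (the unit combination reduces to A·s = C)
5.379×10^-10 C × (1 nC / 1.000×10^-9 C) = 0.5379 nC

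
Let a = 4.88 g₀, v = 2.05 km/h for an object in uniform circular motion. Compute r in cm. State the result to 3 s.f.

Solving a = v²/r for r: r = v²/a.
a = 4.88 g₀ = 47.86 m/s²; v = 2.05 km/h = 0.5694 m/s.
r = 0.006776 m
0.006776 m × (1 cm / 0.01000 m) = 0.6776 cm

0.678 cm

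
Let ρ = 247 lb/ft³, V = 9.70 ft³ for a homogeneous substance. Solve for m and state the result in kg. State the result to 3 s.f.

Rearranging ρ = m/V for m: m = ρV.
ρ = 247 lb/ft³ = 3957 kg/m³; V = 9.70 ft³ = 0.2747 m³.
m = 1087 kg

1090 kg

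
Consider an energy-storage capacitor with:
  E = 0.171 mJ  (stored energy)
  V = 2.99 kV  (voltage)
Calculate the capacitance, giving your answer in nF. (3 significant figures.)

0.0383 nF

Solving E = ½C·V² for C: C = 2E/V².
E = 0.171 mJ = 1.710×10^-4 J; V = 2.99 kV = 2990 V.
C = 3.825×10^-11 F
3.825×10^-11 F × (1 nF / 1.000×10^-9 F) = 0.03825 nF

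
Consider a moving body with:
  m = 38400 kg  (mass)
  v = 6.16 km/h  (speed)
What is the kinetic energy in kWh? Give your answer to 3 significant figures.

0.0156 kWh

Directly: KE = ½mv².
m = 38400 kg; v = 6.16 km/h = 1.711 m/s.
KE = 56216 J
56216 J × (1 kWh / 3.600×10^6 J) = 0.01562 kWh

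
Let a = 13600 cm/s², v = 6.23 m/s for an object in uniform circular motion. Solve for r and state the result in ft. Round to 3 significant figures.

Solving a = v²/r for r: r = v²/a.
a = 13600 cm/s² = 136.0 m/s²; v = 6.23 m/s.
r = 0.2854 m
0.2854 m × (1 ft / 0.3048 m) = 0.9363 ft

0.936 ft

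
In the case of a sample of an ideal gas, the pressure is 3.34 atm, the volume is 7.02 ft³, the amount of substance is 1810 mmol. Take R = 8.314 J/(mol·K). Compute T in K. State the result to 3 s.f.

4470 K

From the ideal-gas law: T = PV/(nR).
P = 3.34 atm = 3.384×10^5 Pa; V = 7.02 ft³ = 0.1988 m³; n = 1810 mmol = 1.810 mol; R = 8.314 J/(mol·K).
T = 4471 K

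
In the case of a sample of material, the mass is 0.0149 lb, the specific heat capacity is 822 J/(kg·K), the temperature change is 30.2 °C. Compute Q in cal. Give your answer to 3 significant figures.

40.1 cal

Directly: Q = mcΔT.
m = 0.0149 lb = 0.006759 kg; c = 822 J/(kg·K); ΔT = 30.2 °C = 30.20 K.
Q = 167.8 J
167.8 J × (1 cal / 4.184 J) = 40.10 cal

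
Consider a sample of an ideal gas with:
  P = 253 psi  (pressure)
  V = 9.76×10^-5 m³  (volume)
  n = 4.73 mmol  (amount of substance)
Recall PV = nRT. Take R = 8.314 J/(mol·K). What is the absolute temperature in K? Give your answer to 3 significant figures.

From the ideal-gas law: T = PV/(nR).
P = 253 psi = 1.744×10^6 Pa; V = 9.76×10^-5 m³; n = 4.73 mmol = 0.004730 mol; R = 8.314 J/(mol·K).
T = 4329 K

4330 K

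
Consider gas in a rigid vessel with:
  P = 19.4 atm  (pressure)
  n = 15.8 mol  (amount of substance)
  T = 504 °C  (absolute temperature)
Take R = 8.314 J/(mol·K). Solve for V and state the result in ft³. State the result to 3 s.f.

1.83 ft³

Rearranging PV = nRT for V: V = nRT/P.
P = 19.4 atm = 1.966×10^6 Pa; n = 15.8 mol; T = 504 °C = 777.1 K; R = 8.314 J/(mol·K).
V = 0.05193 m³
0.05193 m³ × (1 ft³ / 0.02832 m³) = 1.834 ft³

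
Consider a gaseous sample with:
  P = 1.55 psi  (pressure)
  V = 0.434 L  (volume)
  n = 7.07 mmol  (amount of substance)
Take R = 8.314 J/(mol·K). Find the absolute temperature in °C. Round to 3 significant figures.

-194 °C

From the ideal-gas law: T = PV/(nR).
P = 1.55 psi = 10687 Pa; V = 0.434 L = 4.340×10^-4 m³; n = 7.07 mmol = 0.007070 mol; R = 8.314 J/(mol·K).
T = 78.91 K
78.91 K − 273.15 = -194.2 °C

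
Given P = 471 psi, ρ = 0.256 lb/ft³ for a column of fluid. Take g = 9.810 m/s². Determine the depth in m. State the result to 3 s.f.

Rearranging: h = P/(ρ·g).
P = 471 psi = 3.247×10^6 Pa; ρ = 0.256 lb/ft³ = 4.101 kg/m³; g = 9.810 m/s².
h = 80725 m

80700 m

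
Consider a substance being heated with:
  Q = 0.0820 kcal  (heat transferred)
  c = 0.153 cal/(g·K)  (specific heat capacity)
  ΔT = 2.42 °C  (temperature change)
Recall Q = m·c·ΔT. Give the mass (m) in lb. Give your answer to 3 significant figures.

0.488 lb

Solving Q = m·c·ΔT for m: m = Q/(c·ΔT).
Q = 0.0820 kcal = 343.1 J; c = 0.153 cal/(g·K) = 640.2 J/(kg·K); ΔT = 2.42 °C = 2.420 K.
m = 0.2215 kg
0.2215 kg × (1 lb / 0.4536 kg) = 0.4882 lb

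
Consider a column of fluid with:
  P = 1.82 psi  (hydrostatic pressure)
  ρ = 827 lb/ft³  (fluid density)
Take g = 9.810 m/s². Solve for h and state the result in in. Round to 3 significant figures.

3.80 in

Solving P = ρ·g·h for h: h = P/(ρ·g).
P = 1.82 psi = 12548 Pa; ρ = 827 lb/ft³ = 13247 kg/m³; g = 9.810 m/s².
h = 0.09656 m
0.09656 m × (1 in / 0.02540 m) = 3.802 in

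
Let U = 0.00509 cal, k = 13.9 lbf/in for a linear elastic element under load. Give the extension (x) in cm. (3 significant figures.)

Rearranging U = ½k·x² for x: x = √(2U/k).
U = 0.00509 cal = 0.02130 J; k = 13.9 lbf/in = 2434 N/m.
x = 0.004183 m
0.004183 m × (1 cm / 0.01000 m) = 0.4183 cm

0.418 cm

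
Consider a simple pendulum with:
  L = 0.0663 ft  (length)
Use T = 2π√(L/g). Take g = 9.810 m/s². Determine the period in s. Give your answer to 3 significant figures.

T is given directly by: T = 2π√(L/g).
L = 0.0663 ft = 0.02021 m; g = 9.810 m/s².
T = 0.2852 s

0.285 s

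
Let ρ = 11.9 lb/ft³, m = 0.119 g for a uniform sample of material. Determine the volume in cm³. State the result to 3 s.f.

Solving ρ = m/V for V: V = m/ρ.
ρ = 11.9 lb/ft³ = 190.6 kg/m³; m = 0.119 g = 1.190×10^-4 kg.
V = 6.243×10^-7 m³
6.243×10^-7 m³ × (1 cm³ / 1.000×10^-6 m³) = 0.6243 cm³

0.624 cm³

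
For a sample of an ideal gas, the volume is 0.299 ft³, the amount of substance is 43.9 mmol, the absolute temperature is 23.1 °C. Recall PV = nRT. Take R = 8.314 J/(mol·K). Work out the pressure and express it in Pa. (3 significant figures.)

Directly: P = nRT/V.
V = 0.299 ft³ = 0.008467 m³; n = 43.9 mmol = 0.04390 mol; T = 23.1 °C = 296.2 K; R = 8.314 J/(mol·K).
P = 12771 Pa  (the unit combination reduces to kg/(m·s²) = Pa)

12800 Pa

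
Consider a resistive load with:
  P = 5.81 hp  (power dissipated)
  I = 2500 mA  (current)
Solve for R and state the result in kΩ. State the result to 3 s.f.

0.693 kΩ

Rearranging P = I²R for R: R = P/I².
P = 5.81 hp = 4333 W; I = 2500 mA = 2.500 A.
R = 693.2 Ω
693.2 Ω × (1 kΩ / 1000 Ω) = 0.6932 kΩ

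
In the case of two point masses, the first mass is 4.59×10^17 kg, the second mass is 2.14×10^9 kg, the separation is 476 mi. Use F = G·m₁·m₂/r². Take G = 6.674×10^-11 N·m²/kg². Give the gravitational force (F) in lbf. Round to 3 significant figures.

25100 lbf

From Newton's law of gravitation: F = Gm₁m₂/r².
m₁ = 4.59×10^17 kg; m₂ = 2.14×10^9 kg; r = 476 mi = 7.660×10^5 m; G = 6.674×10^-11 N·m²/kg².
F = 1.117×10^5 N
1.117×10^5 N × (1 lbf / 4.448 N) = 25114 lbf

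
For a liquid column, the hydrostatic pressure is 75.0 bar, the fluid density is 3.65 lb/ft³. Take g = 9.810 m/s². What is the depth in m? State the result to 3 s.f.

Rearranging P = ρ·g·h for h: h = P/(ρ·g).
P = 75.0 bar = 7.500×10^6 Pa; ρ = 3.65 lb/ft³ = 58.47 kg/m³; g = 9.810 m/s².
h = 13076 m

13100 m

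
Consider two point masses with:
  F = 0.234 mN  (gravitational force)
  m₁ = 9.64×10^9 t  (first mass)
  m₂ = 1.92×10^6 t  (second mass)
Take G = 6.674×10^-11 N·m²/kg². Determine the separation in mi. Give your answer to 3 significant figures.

45100 mi

Rearranging: r = √(G·m₁m₂/F).
F = 0.234 mN = 2.340×10^-4 N; m₁ = 9.64×10^9 t = 9.640×10^12 kg; m₂ = 1.92×10^6 t = 1.920×10^9 kg; G = 6.674×10^-11 N·m²/kg².
r = 7.266×10^7 m
7.266×10^7 m × (1 mi / 1609 m) = 45147 mi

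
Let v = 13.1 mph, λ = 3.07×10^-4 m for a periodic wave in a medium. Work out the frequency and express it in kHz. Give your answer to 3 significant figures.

19.1 kHz

Rearranging: f = v/λ.
v = 13.1 mph = 5.856 m/s; λ = 3.07×10^-4 m.
f = 19076 Hz
19076 Hz × (1 kHz / 1000 Hz) = 19.08 kHz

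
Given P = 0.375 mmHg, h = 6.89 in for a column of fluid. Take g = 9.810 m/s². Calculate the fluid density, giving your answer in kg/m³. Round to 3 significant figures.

Rearranging P = ρ·g·h for ρ: ρ = P/(g·h).
P = 0.375 mmHg = 50.00 Pa; h = 6.89 in = 0.1750 m; g = 9.810 m/s².
ρ = 29.12 kg/m³

29.1 kg/m³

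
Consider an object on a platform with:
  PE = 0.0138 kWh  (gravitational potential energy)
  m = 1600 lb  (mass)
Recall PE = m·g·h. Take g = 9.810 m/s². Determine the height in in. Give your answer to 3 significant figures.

275 in

Rearranging: h = PE/(m·g).
PE = 0.0138 kWh = 49680 J; m = 1600 lb = 725.7 kg; g = 9.810 m/s².
h = 6.978 m
6.978 m × (1 in / 0.02540 m) = 274.7 in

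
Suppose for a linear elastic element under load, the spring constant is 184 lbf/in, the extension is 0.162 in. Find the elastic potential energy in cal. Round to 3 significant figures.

Directly: U = ½kx².
k = 184 lbf/in = 32223 N/m; x = 0.162 in = 0.004115 m.
U = 0.2728 J
0.2728 J × (1 cal / 4.184 J) = 0.06520 cal

0.0652 cal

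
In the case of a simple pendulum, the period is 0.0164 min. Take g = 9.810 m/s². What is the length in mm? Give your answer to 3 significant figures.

241 mm

Rearranging: L = g·(T/2π)².
T = 0.0164 min = 0.9840 s; g = 9.810 m/s².
L = 0.2406 m
0.2406 m × (1 mm / 0.001000 m) = 240.6 mm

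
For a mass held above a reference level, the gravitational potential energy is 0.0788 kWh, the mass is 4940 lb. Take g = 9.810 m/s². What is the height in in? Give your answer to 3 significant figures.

508 in

Rearranging: h = PE/(m·g).
PE = 0.0788 kWh = 2.837×10^5 J; m = 4940 lb = 2241 kg; g = 9.810 m/s².
h = 12.91 m
12.91 m × (1 in / 0.02540 m) = 508.1 in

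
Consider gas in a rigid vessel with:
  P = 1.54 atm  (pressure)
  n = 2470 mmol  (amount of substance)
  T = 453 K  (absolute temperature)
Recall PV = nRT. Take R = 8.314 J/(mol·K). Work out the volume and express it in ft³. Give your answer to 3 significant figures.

From the ideal-gas law: V = nRT/P.
P = 1.54 atm = 1.560×10^5 Pa; n = 2470 mmol = 2.470 mol; T = 453 K; R = 8.314 J/(mol·K).
V = 0.05962 m³
0.05962 m³ × (1 ft³ / 0.02832 m³) = 2.105 ft³

2.11 ft³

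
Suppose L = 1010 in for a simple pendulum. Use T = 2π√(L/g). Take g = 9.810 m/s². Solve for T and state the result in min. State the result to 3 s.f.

0.169 min

Directly: T = 2π√(L/g).
L = 1010 in = 25.65 m; g = 9.810 m/s².
T = 10.16 s
10.16 s × (1 min / 60.00 s) = 0.1693 min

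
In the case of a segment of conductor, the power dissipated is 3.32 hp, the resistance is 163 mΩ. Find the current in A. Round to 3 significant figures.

Rearranging: I = √(P/R).
P = 3.32 hp = 2476 W; R = 163 mΩ = 0.1630 Ω.
I = 123.2 A

123 A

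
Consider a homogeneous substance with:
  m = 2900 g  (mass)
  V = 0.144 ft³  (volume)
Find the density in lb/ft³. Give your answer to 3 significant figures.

ρ is given directly by: ρ = m/V.
m = 2900 g = 2.900 kg; V = 0.144 ft³ = 0.004078 m³.
ρ = 711.2 kg/m³
711.2 kg/m³ × (1 lb/ft³ / 16.02 kg/m³) = 44.40 lb/ft³

44.4 lb/ft³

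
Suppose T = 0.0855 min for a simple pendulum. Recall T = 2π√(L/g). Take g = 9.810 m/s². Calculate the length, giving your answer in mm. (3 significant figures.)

Rearranging: L = g·(T/2π)².
T = 0.0855 min = 5.130 s; g = 9.810 m/s².
L = 6.539 m
6.539 m × (1 mm / 0.001000 m) = 6539 mm

6540 mm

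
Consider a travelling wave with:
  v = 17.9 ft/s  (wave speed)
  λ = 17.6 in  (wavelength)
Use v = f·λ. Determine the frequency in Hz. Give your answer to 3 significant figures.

Rearranging: f = v/λ.
v = 17.9 ft/s = 5.456 m/s; λ = 17.6 in = 0.4470 m.
f = 12.20 Hz

12.2 Hz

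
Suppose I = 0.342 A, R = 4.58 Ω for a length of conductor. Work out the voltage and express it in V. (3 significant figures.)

1.57 V

Directly: V = IR.
I = 0.342 A; R = 4.58 Ω.
V = 1.566 V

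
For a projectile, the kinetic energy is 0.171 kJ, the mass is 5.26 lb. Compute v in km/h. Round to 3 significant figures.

43.1 km/h

Solving KE = ½mv² for v: v = √(2·KE/m).
KE = 0.171 kJ = 171.0 J; m = 5.26 lb = 2.386 kg.
v = 11.97 m/s
11.97 m/s × (1 km/h / 0.2778 m/s) = 43.10 km/h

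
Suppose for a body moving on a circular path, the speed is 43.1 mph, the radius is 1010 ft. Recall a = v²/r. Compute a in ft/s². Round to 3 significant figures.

3.96 ft/s²

a is given directly by: a = v²/r.
v = 43.1 mph = 19.27 m/s; r = 1010 ft = 307.8 m.
a = 1.206 m/s²
1.206 m/s² × (1 ft/s² / 0.3048 m/s²) = 3.956 ft/s²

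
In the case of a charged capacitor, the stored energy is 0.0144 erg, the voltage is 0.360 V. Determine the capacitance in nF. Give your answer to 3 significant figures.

Rearranging E = ½C·V² for C: C = 2E/V².
E = 0.0144 erg = 1.440×10^-9 J; V = 0.360 V.
C = 2.222×10^-8 F
2.222×10^-8 F × (1 nF / 1.000×10^-9 F) = 22.22 nF

22.2 nF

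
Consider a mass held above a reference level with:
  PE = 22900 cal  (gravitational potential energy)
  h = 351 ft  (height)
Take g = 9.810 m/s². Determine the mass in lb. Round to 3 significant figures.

Rearranging: m = PE/(g·h).
PE = 22900 cal = 95814 J; h = 351 ft = 107.0 m; g = 9.810 m/s².
m = 91.29 kg
91.29 kg × (1 lb / 0.4536 kg) = 201.3 lb

201 lb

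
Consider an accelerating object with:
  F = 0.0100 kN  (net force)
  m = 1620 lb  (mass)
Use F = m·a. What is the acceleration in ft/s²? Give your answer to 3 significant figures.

0.0446 ft/s²

Rearranging: a = F/m.
F = 0.0100 kN = 10.00 N; m = 1620 lb = 734.8 kg.
a = 0.01361 m/s²
0.01361 m/s² × (1 ft/s² / 0.3048 m/s²) = 0.04465 ft/s²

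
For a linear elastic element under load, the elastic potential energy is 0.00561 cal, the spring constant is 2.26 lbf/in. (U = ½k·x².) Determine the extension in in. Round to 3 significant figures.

Solving U = ½k·x² for x: x = √(2U/k).
U = 0.00561 cal = 0.02347 J; k = 2.26 lbf/in = 395.8 N/m.
x = 0.01089 m
0.01089 m × (1 in / 0.02540 m) = 0.4288 in

0.429 in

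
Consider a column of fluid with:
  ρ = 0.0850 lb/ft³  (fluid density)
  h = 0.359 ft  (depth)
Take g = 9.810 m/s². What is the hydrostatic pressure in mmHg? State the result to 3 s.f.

P is given directly by: P = ρgh.
ρ = 0.0850 lb/ft³ = 1.362 kg/m³; h = 0.359 ft = 0.1094 m; g = 9.810 m/s².
P = 1.462 Pa  (the unit combination reduces to kg/(m·s²) = Pa)
1.462 Pa × (1 mmHg / 133.3 Pa) = 0.01096 mmHg

0.0110 mmHg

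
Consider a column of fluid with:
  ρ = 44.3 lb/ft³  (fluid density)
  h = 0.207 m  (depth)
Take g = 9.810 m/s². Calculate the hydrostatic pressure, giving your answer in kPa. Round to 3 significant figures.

P is given directly by: P = ρgh.
ρ = 44.3 lb/ft³ = 709.6 kg/m³; h = 0.207 m; g = 9.810 m/s².
P = 1441 Pa  (the unit combination reduces to kg/(m·s²) = Pa)
1441 Pa × (1 kPa / 1000 Pa) = 1.441 kPa

1.44 kPa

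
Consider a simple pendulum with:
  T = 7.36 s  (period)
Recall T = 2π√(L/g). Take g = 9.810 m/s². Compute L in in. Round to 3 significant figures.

530 in

Rearranging: L = g·(T/2π)².
T = 7.36 s; g = 9.810 m/s².
L = 13.46 m
13.46 m × (1 in / 0.02540 m) = 529.9 in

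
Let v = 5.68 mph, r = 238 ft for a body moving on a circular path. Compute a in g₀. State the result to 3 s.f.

0.00906 g₀

a is given directly by: a = v²/r.
v = 5.68 mph = 2.539 m/s; r = 238 ft = 72.54 m.
a = 0.08888 m/s²
0.08888 m/s² × (1 g₀ / 9.807 m/s²) = 0.009063 g₀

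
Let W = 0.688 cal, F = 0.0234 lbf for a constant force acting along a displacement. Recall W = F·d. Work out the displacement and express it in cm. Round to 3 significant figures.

2770 cm

Solving W = F·d for d: d = W/F.
W = 0.688 cal = 2.879 J; F = 0.0234 lbf = 0.1041 N.
d = 27.66 m
27.66 m × (1 cm / 0.01000 m) = 2766 cm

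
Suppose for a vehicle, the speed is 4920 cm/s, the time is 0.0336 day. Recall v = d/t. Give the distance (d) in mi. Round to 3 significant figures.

Rearranging: d = v·t.
v = 4920 cm/s = 49.20 m/s; t = 0.0336 day = 2903 s.
d = 1.428×10^5 m
1.428×10^5 m × (1 mi / 1609 m) = 88.75 mi

88.8 mi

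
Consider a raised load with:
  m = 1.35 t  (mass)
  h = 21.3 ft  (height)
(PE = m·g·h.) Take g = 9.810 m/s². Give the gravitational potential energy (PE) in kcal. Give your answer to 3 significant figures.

PE is given directly by: PE = mgh.
m = 1.35 t = 1350 kg; h = 21.3 ft = 6.492 m; g = 9.810 m/s².
PE = 85980 J
85980 J × (1 kcal / 4184 J) = 20.55 kcal

20.5 kcal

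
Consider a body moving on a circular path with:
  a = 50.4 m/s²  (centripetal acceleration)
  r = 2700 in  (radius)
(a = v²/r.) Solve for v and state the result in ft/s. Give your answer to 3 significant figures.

Solving a = v²/r for v: v = √(a·r).
a = 50.4 m/s²; r = 2700 in = 68.58 m.
v = 58.79 m/s
58.79 m/s × (1 ft/s / 0.3048 m/s) = 192.9 ft/s

193 ft/s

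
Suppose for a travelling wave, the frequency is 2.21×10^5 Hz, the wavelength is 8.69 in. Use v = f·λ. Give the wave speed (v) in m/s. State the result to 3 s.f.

v is given directly by: v = fλ.
f = 2.21×10^5 Hz; λ = 8.69 in = 0.2207 m.
v = 48780 m/s

48800 m/s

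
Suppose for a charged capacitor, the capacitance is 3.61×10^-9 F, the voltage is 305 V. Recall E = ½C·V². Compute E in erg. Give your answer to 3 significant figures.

1680 erg

Directly: E = ½CV².
C = 3.61×10^-9 F; V = 305 V.
E = 1.679×10^-4 J
1.679×10^-4 J × (1 erg / 1.000×10^-7 J) = 1679 erg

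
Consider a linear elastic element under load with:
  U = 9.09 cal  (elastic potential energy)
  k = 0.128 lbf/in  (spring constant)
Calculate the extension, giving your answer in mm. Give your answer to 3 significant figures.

Solving U = ½k·x² for x: x = √(2U/k).
U = 9.09 cal = 38.03 J; k = 0.128 lbf/in = 22.42 N/m.
x = 1.842 m
1.842 m × (1 mm / 0.001000 m) = 1842 mm

1840 mm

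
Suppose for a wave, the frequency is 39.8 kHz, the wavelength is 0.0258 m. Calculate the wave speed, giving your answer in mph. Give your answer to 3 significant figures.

Directly: v = fλ.
f = 39.8 kHz = 39800 Hz; λ = 0.0258 m.
v = 1027 m/s
1027 m/s × (1 mph / 0.4470 m/s) = 2297 mph

2300 mph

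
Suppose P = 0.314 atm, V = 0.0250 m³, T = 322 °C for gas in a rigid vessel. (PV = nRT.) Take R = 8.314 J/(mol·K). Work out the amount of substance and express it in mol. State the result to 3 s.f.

From the ideal-gas law: n = PV/(RT).
P = 0.314 atm = 31816 Pa; V = 0.0250 m³; T = 322 °C = 595.1 K; R = 8.314 J/(mol·K).
n = 0.1607 mol

0.161 mol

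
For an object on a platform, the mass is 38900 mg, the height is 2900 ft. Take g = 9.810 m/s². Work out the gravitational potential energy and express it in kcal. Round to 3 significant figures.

0.0806 kcal

PE is given directly by: PE = mgh.
m = 38900 mg = 0.03890 kg; h = 2900 ft = 883.9 m; g = 9.810 m/s².
PE = 337.3 J
337.3 J × (1 kcal / 4184 J) = 0.08062 kcal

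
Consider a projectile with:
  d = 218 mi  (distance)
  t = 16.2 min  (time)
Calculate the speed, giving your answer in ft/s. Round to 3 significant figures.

Directly: v = d/t.
d = 218 mi = 3.508×10^5 m; t = 16.2 min = 972.0 s.
v = 360.9 m/s
360.9 m/s × (1 ft/s / 0.3048 m/s) = 1184 ft/s

1180 ft/s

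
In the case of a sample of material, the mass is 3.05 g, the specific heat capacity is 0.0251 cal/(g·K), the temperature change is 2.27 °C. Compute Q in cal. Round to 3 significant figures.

0.174 cal

Directly: Q = mcΔT.
m = 3.05 g = 0.003050 kg; c = 0.0251 cal/(g·K) = 105.0 J/(kg·K); ΔT = 2.27 °C = 2.270 K.
Q = 0.7271 J  (the unit combination reduces to kg·m²/s² = J)
0.7271 J × (1 cal / 4.184 J) = 0.1738 cal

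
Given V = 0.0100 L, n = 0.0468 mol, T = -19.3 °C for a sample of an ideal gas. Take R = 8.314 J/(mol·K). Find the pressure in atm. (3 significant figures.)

97.5 atm

P is given directly by: P = nRT/V.
V = 0.0100 L = 1.000×10^-5 m³; n = 0.0468 mol; T = -19.3 °C = 253.8 K; R = 8.314 J/(mol·K).
P = 9.877×10^6 Pa
9.877×10^6 Pa × (1 atm / 1.013×10^5 Pa) = 97.48 atm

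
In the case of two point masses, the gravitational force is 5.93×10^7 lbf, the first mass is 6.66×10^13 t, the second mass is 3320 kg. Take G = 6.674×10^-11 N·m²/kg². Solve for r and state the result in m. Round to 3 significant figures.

7.48 m

Rearranging F = G·m₁·m₂/r² for r: r = √(G·m₁m₂/F).
F = 5.93×10^7 lbf = 2.638×10^8 N; m₁ = 6.66×10^13 t = 6.660×10^16 kg; m₂ = 3320 kg; G = 6.674×10^-11 N·m²/kg².
r = 7.480 m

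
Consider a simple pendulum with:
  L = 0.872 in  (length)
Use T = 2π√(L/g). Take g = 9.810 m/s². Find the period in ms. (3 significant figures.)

Directly: T = 2π√(L/g).
L = 0.872 in = 0.02215 m; g = 9.810 m/s².
T = 0.2986 s
0.2986 s × (1 ms / 0.001000 s) = 298.6 ms

299 ms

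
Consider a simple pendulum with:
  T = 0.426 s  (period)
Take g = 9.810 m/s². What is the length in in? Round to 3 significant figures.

1.78 in

Rearranging T = 2π√(L/g) for L: L = g·(T/2π)².
T = 0.426 s; g = 9.810 m/s².
L = 0.04510 m
0.04510 m × (1 in / 0.02540 m) = 1.775 in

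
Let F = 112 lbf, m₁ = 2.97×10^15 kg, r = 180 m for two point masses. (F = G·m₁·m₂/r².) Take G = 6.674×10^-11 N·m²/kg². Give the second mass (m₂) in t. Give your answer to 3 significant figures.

0.0814 t

Solving F = G·m₁·m₂/r² for m₂: m₂ = F·r²/(G·m₁).
F = 112 lbf = 498.2 N; m₁ = 2.97×10^15 kg; r = 180 m; G = 6.674×10^-11 N·m²/kg².
m₂ = 81.43 kg
81.43 kg × (1 t / 1000 kg) = 0.08143 t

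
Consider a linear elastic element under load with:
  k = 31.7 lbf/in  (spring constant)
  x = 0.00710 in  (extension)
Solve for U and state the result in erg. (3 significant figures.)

903 erg

Directly: U = ½kx².
k = 31.7 lbf/in = 5552 N/m; x = 0.00710 in = 1.803×10^-4 m.
U = 9.027×10^-5 J
9.027×10^-5 J × (1 erg / 1.000×10^-7 J) = 902.7 erg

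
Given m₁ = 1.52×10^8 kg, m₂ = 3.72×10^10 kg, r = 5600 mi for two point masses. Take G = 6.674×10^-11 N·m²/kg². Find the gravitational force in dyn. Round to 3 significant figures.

0.465 dyn

From Newton's law of gravitation: F = Gm₁m₂/r².
m₁ = 1.52×10^8 kg; m₂ = 3.72×10^10 kg; r = 5600 mi = 9.012×10^6 m; G = 6.674×10^-11 N·m²/kg².
F = 4.646×10^-6 N  (the unit combination reduces to kg·m/s² = N)
4.646×10^-6 N × (1 dyn / 1.000×10^-5 N) = 0.4646 dyn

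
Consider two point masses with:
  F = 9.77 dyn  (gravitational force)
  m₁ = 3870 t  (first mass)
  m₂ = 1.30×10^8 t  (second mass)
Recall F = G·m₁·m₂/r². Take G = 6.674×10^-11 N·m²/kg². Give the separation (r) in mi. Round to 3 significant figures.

364 mi

Solving F = G·m₁·m₂/r² for r: r = √(G·m₁m₂/F).
F = 9.77 dyn = 9.770×10^-5 N; m₁ = 3870 t = 3.870×10^6 kg; m₂ = 1.30×10^8 t = 1.300×10^11 kg; G = 6.674×10^-11 N·m²/kg².
r = 5.862×10^5 m
5.862×10^5 m × (1 mi / 1609 m) = 364.3 mi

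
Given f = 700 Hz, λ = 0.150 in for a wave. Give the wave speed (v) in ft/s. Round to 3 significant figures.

v is given directly by: v = fλ.
f = 700 Hz; λ = 0.150 in = 0.003810 m.
v = 2.667 m/s
2.667 m/s × (1 ft/s / 0.3048 m/s) = 8.750 ft/s

8.75 ft/s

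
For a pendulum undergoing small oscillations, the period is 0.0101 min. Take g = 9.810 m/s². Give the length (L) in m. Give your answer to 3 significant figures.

0.0913 m

Rearranging: L = g·(T/2π)².
T = 0.0101 min = 0.6060 s; g = 9.810 m/s².
L = 0.09125 m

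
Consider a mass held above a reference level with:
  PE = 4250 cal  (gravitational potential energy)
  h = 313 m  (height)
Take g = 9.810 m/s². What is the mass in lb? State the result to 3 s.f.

Solving PE = m·g·h for m: m = PE/(g·h).
PE = 4250 cal = 17782 J; h = 313 m; g = 9.810 m/s².
m = 5.791 kg
5.791 kg × (1 lb / 0.4536 kg) = 12.77 lb

12.8 lb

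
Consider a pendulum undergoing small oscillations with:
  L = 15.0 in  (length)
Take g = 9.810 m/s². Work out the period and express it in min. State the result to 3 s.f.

Directly: T = 2π√(L/g).
L = 15.0 in = 0.3810 m; g = 9.810 m/s².
T = 1.238 s
1.238 s × (1 min / 60.00 s) = 0.02064 min

0.0206 min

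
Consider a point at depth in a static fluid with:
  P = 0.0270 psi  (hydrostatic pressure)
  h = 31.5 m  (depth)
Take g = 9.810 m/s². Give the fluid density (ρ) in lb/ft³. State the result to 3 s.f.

0.0376 lb/ft³

Rearranging: ρ = P/(g·h).
P = 0.0270 psi = 186.2 Pa; h = 31.5 m; g = 9.810 m/s².
ρ = 0.6024 kg/m³
0.6024 kg/m³ × (1 lb/ft³ / 16.02 kg/m³) = 0.03761 lb/ft³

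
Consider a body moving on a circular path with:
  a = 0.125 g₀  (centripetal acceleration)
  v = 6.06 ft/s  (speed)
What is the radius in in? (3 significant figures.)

Rearranging a = v²/r for r: r = v²/a.
a = 0.125 g₀ = 1.226 m/s²; v = 6.06 ft/s = 1.847 m/s.
r = 2.783 m
2.783 m × (1 in / 0.02540 m) = 109.6 in

110 in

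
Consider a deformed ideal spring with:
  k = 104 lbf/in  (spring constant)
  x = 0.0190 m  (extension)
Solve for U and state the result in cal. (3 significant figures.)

0.786 cal

Directly: U = ½kx².
k = 104 lbf/in = 18213 N/m; x = 0.0190 m.
U = 3.287 J
3.287 J × (1 cal / 4.184 J) = 0.7857 cal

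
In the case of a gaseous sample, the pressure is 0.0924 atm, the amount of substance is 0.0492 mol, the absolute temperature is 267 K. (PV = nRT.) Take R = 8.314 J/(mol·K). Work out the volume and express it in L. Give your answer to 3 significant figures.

11.7 L

From the ideal-gas law: V = nRT/P.
P = 0.0924 atm = 9362 Pa; n = 0.0492 mol; T = 267 K; R = 8.314 J/(mol·K).
V = 0.01167 m³
0.01167 m³ × (1 L / 0.001000 m³) = 11.67 L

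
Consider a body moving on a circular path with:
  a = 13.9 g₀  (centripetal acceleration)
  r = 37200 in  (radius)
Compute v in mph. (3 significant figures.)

Solving a = v²/r for v: v = √(a·r).
a = 13.9 g₀ = 136.3 m/s²; r = 37200 in = 944.9 m.
v = 358.9 m/s
358.9 m/s × (1 mph / 0.4470 m/s) = 802.8 mph

803 mph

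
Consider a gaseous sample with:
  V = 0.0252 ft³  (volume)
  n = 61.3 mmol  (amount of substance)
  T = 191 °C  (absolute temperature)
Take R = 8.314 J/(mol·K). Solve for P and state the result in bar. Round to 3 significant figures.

Directly: P = nRT/V.
V = 0.0252 ft³ = 7.136×10^-4 m³; n = 61.3 mmol = 0.06130 mol; T = 191 °C = 464.1 K; R = 8.314 J/(mol·K).
P = 3.315×10^5 Pa
3.315×10^5 Pa × (1 bar / 1.000×10^5 Pa) = 3.315 bar

3.31 bar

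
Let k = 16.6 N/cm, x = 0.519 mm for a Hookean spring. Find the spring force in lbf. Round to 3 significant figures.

F is given directly by: F = kx.
k = 16.6 N/cm = 1660 N/m; x = 0.519 mm = 5.190×10^-4 m.
F = 0.8615 N
0.8615 N × (1 lbf / 4.448 N) = 0.1937 lbf

0.194 lbf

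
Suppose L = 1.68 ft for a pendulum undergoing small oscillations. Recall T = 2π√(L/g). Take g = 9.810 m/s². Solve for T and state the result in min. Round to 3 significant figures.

T is given directly by: T = 2π√(L/g).
L = 1.68 ft = 0.5121 m; g = 9.810 m/s².
T = 1.436 s
1.436 s × (1 min / 60.00 s) = 0.02393 min

0.0239 min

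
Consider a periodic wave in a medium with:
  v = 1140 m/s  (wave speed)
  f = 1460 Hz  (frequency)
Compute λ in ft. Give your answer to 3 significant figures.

Solving v = f·λ for λ: λ = v/f.
v = 1140 m/s; f = 1460 Hz.
λ = 0.7808 m
0.7808 m × (1 ft / 0.3048 m) = 2.562 ft

2.56 ft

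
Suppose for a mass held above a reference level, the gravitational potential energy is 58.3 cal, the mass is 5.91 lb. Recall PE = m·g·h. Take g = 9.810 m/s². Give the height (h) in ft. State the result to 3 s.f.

30.4 ft

Rearranging: h = PE/(m·g).
PE = 58.3 cal = 243.9 J; m = 5.91 lb = 2.681 kg; g = 9.810 m/s².
h = 9.276 m
9.276 m × (1 ft / 0.3048 m) = 30.43 ft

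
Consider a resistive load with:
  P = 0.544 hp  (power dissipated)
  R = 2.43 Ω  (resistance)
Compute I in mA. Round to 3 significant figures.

Rearranging P = I²R for I: I = √(P/R).
P = 0.544 hp = 405.7 W; R = 2.43 Ω.
I = 12.92 A
12.92 A × (1 mA / 0.001000 A) = 12920 mA

12900 mA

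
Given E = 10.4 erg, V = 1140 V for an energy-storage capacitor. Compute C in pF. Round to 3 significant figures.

1.60 pF

Rearranging E = ½C·V² for C: C = 2E/V².
E = 10.4 erg = 1.040×10^-6 J; V = 1140 V.
C = 1.600×10^-12 F
1.600×10^-12 F × (1 pF / 1.000×10^-12 F) = 1.600 pF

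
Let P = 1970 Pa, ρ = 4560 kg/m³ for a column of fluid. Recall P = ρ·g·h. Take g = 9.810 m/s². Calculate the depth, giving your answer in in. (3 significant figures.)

Solving P = ρ·g·h for h: h = P/(ρ·g).
P = 1970 Pa; ρ = 4560 kg/m³; g = 9.810 m/s².
h = 0.04404 m
0.04404 m × (1 in / 0.02540 m) = 1.734 in

1.73 in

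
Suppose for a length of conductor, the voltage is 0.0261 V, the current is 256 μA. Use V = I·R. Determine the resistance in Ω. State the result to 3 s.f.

102 Ω

From Ohm's law: R = V/I.
V = 0.0261 V; I = 256 μA = 2.560×10^-4 A.
R = 102.0 Ω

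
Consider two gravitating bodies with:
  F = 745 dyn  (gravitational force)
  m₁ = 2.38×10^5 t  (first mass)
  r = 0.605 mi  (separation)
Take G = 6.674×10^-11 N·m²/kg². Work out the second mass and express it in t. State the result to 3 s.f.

From Newton's law of gravitation: m₂ = F·r²/(G·m₁).
F = 745 dyn = 0.007450 N; m₁ = 2.38×10^5 t = 2.380×10^8 kg; r = 0.605 mi = 973.7 m; G = 6.674×10^-11 N·m²/kg².
m₂ = 4.446×10^5 kg
4.446×10^5 kg × (1 t / 1000 kg) = 444.6 t

445 t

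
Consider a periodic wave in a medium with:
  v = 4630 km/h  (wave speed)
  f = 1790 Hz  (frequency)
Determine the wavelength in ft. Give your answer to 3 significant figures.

Rearranging v = f·λ for λ: λ = v/f.
v = 4630 km/h = 1286 m/s; f = 1790 Hz.
λ = 0.7185 m
0.7185 m × (1 ft / 0.3048 m) = 2.357 ft

2.36 ft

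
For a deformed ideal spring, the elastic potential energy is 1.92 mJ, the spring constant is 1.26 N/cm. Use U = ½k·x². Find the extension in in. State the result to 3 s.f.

Rearranging: x = √(2U/k).
U = 1.92 mJ = 0.001920 J; k = 1.26 N/cm = 126.0 N/m.
x = 0.005521 m
0.005521 m × (1 in / 0.02540 m) = 0.2173 in

0.217 in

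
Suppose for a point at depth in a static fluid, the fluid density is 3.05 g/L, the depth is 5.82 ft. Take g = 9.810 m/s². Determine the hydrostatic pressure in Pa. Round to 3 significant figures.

53.1 Pa

P is given directly by: P = ρgh.
ρ = 3.05 g/L = 3.050 kg/m³; h = 5.82 ft = 1.774 m; g = 9.810 m/s².
P = 53.08 Pa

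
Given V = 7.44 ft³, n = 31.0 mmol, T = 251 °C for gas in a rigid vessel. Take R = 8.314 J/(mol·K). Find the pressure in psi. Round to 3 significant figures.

0.0930 psi

P is given directly by: P = nRT/V.
V = 7.44 ft³ = 0.2107 m³; n = 31.0 mmol = 0.03100 mol; T = 251 °C = 524.1 K; R = 8.314 J/(mol·K).
P = 641.2 Pa  (the unit combination reduces to kg/(m·s²) = Pa)
641.2 Pa × (1 psi / 6895 Pa) = 0.09300 psi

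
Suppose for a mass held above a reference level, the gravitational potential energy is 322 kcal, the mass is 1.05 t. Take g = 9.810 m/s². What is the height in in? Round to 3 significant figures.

Solving PE = m·g·h for h: h = PE/(m·g).
PE = 322 kcal = 1.347×10^6 J; m = 1.05 t = 1050 kg; g = 9.810 m/s².
h = 130.8 m
130.8 m × (1 in / 0.02540 m) = 5149 in

5150 in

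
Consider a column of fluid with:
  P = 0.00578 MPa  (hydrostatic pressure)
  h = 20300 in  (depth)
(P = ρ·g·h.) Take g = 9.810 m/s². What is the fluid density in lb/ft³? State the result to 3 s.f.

Rearranging P = ρ·g·h for ρ: ρ = P/(g·h).
P = 0.00578 MPa = 5780 Pa; h = 20300 in = 515.6 m; g = 9.810 m/s².
ρ = 1.143 kg/m³
1.143 kg/m³ × (1 lb/ft³ / 16.02 kg/m³) = 0.07134 lb/ft³

0.0713 lb/ft³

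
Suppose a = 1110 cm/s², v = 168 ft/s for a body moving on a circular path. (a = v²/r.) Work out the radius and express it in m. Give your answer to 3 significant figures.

236 m

Rearranging: r = v²/a.
a = 1110 cm/s² = 11.10 m/s²; v = 168 ft/s = 51.21 m/s.
r = 236.2 m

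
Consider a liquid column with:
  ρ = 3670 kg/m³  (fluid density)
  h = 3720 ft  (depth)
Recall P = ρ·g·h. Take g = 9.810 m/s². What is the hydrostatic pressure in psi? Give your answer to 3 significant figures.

5920 psi

P is given directly by: P = ρgh.
ρ = 3670 kg/m³; h = 3720 ft = 1134 m; g = 9.810 m/s².
P = 4.082×10^7 Pa
4.082×10^7 Pa × (1 psi / 6895 Pa) = 5921 psi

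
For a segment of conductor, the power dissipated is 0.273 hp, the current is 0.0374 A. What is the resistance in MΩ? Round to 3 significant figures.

Rearranging P = I²R for R: R = P/I².
P = 0.273 hp = 203.6 W; I = 0.0374 A.
R = 1.455×10^5 Ω
1.455×10^5 Ω × (1 MΩ / 1.000×10^6 Ω) = 0.1455 MΩ

0.146 MΩ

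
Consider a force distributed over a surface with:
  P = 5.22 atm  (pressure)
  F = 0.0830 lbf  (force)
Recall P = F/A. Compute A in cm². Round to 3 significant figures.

0.00698 cm²

Rearranging: A = F/P.
P = 5.22 atm = 5.289×10^5 Pa; F = 0.0830 lbf = 0.3692 N.
A = 6.980×10^-7 m²
6.980×10^-7 m² × (1 cm² / 1.000×10^-4 m²) = 0.006980 cm²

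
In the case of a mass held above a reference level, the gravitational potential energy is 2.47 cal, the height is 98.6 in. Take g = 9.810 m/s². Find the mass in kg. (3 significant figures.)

0.421 kg

Rearranging: m = PE/(g·h).
PE = 2.47 cal = 10.33 J; h = 98.6 in = 2.504 m; g = 9.810 m/s².
m = 0.4206 kg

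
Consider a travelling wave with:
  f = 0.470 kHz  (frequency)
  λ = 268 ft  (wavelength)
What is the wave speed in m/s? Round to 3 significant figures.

38400 m/s

Directly: v = fλ.
f = 0.470 kHz = 470.0 Hz; λ = 268 ft = 81.69 m.
v = 38393 m/s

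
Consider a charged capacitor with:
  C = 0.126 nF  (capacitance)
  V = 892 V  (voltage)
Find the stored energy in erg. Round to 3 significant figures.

Directly: E = ½CV².
C = 0.126 nF = 1.260×10^-10 F; V = 892 V.
E = 5.013×10^-5 J
5.013×10^-5 J × (1 erg / 1.000×10^-7 J) = 501.3 erg

501 erg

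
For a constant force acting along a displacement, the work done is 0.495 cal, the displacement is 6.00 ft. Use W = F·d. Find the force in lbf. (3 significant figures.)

Rearranging: F = W/d.
W = 0.495 cal = 2.071 J; d = 6.00 ft = 1.829 m.
F = 1.132 N
1.132 N × (1 lbf / 4.448 N) = 0.2546 lbf

0.255 lbf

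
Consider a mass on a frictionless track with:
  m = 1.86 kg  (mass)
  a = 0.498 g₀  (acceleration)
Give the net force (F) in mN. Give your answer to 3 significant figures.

Directly: F = m·a.
m = 1.86 kg; a = 0.498 g₀ = 4.884 m/s².
F = 9.084 N  (the unit combination reduces to kg·m/s² = N)
9.084 N × (1 mN / 0.001000 N) = 9084 mN

9080 mN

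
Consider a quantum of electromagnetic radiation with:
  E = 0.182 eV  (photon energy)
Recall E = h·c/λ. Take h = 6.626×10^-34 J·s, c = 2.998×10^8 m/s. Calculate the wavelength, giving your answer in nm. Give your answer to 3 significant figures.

6810 nm

Solving E = h·c/λ for λ: λ = hc/E.
E = 0.182 eV = 2.916×10^-20 J; h = 6.626×10^-34 J·s; c = 2.998×10^8 m/s.
λ = 6.812×10^-6 m
6.812×10^-6 m × (1 nm / 1.000×10^-9 m) = 6812 nm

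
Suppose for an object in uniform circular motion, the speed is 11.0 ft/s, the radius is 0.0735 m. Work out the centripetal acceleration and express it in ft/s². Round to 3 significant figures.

502 ft/s²

Directly: a = v²/r.
v = 11.0 ft/s = 3.353 m/s; r = 0.0735 m.
a = 152.9 m/s²
152.9 m/s² × (1 ft/s² / 0.3048 m/s²) = 501.8 ft/s²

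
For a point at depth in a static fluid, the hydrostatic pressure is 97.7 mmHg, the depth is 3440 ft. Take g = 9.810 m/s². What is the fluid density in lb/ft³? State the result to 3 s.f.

Rearranging: ρ = P/(g·h).
P = 97.7 mmHg = 13026 Pa; h = 3440 ft = 1049 m; g = 9.810 m/s².
ρ = 1.266 kg/m³
1.266 kg/m³ × (1 lb/ft³ / 16.02 kg/m³) = 0.07906 lb/ft³

0.0791 lb/ft³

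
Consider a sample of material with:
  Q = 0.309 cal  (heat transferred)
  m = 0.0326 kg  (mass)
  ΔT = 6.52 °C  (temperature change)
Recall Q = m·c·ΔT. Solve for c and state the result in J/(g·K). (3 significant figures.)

Rearranging Q = m·c·ΔT for c: c = Q/(m·ΔT).
Q = 0.309 cal = 1.293 J; m = 0.0326 kg; ΔT = 6.52 °C = 6.520 K.
c = 6.083 J/(kg·K)
6.083 J/(kg·K) × (1 J/(g·K) / 1000 J/(kg·K)) = 0.006083 J/(g·K)

0.00608 J/(g·K)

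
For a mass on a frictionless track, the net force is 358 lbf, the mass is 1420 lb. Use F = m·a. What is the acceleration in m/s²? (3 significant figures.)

2.47 m/s²

From Newton's second law: a = F/m.
F = 358 lbf = 1592 N; m = 1420 lb = 644.1 kg.
a = 2.472 m/s²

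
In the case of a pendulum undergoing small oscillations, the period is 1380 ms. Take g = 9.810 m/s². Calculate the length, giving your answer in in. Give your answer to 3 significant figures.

Rearranging: L = g·(T/2π)².
T = 1380 ms = 1.380 s; g = 9.810 m/s².
L = 0.4732 m
0.4732 m × (1 in / 0.02540 m) = 18.63 in

18.6 in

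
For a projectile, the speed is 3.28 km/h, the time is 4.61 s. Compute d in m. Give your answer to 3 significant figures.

Solving v = d/t for d: d = v·t.
v = 3.28 km/h = 0.9111 m/s; t = 4.61 s.
d = 4.200 m

4.20 m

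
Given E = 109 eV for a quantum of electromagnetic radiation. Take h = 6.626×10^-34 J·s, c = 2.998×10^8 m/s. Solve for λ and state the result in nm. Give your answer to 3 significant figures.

Solving E = h·c/λ for λ: λ = hc/E.
E = 109 eV = 1.746×10^-17 J; h = 6.626×10^-34 J·s; c = 2.998×10^8 m/s.
λ = 1.137×10^-8 m
1.137×10^-8 m × (1 nm / 1.000×10^-9 m) = 11.37 nm

11.4 nm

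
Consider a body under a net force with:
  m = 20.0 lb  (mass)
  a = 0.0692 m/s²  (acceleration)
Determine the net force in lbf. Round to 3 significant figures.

F is given directly by: F = m·a.
m = 20.0 lb = 9.072 kg; a = 0.0692 m/s².
F = 0.6278 N  (the unit combination reduces to kg·m/s² = N)
0.6278 N × (1 lbf / 4.448 N) = 0.1411 lbf

0.141 lbf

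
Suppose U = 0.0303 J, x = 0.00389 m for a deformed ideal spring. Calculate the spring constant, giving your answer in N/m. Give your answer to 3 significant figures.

Solving U = ½k·x² for k: k = 2U/x².
U = 0.0303 J; x = 0.00389 m.
k = 4005 N/m

4000 N/m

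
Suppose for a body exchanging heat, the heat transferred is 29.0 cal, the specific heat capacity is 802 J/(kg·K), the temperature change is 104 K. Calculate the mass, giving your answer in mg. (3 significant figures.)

Rearranging: m = Q/(c·ΔT).
Q = 29.0 cal = 121.3 J; c = 802 J/(kg·K); ΔT = 104 K.
m = 0.001455 kg
0.001455 kg × (1 mg / 1.000×10^-6 kg) = 1455 mg

1450 mg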